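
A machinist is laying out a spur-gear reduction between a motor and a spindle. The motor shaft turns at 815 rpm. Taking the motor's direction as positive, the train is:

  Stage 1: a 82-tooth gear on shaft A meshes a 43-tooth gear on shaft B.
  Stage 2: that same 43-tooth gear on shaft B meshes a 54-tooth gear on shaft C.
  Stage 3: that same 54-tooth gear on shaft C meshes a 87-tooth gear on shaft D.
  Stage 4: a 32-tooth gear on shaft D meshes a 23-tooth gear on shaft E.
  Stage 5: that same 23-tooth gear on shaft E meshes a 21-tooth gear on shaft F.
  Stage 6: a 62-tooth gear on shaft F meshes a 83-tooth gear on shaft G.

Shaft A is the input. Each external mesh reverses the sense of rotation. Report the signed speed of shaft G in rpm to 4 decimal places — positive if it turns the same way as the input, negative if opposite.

Stage 1 [82T→43T]: ω = 815.0000×82/43 = 1554.1860 rpm, dir flips to −; running = −1554.1860
Stage 2 [43T→54T]: ω = 1554.1860×43/54 = 1237.5926 rpm, dir flips to +; running = +1237.5926
Stage 3 [54T→87T]: ω = 1237.5926×54/87 = 768.1609 rpm, dir flips to −; running = −768.1609
Stage 4 [32T→23T]: ω = 768.1609×32/23 = 1068.7456 rpm, dir flips to +; running = +1068.7456
Stage 5 [23T→21T]: ω = 1068.7456×23/21 = 1170.5309 rpm, dir flips to −; running = −1170.5309
Stage 6 [62T→83T]: ω = 1170.5309×62/83 = 874.3725 rpm, dir flips to +; running = +874.3725

+874.3725 rpm (same as input, |ω| = 874.3725 rpm)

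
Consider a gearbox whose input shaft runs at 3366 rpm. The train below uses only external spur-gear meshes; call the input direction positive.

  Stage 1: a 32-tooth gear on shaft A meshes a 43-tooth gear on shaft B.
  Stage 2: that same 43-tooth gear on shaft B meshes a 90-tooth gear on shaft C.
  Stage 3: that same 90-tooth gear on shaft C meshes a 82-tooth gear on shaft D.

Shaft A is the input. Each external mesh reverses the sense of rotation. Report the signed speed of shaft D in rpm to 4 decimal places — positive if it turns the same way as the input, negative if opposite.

Stage 1 [32T→43T]: ω = 3366.0000×32/43 = 2504.9302 rpm, dir flips to −; running = −2504.9302
Stage 2 [43T→90T]: ω = 2504.9302×43/90 = 1196.8000 rpm, dir flips to +; running = +1196.8000
Stage 3 [90T→82T]: ω = 1196.8000×90/82 = 1313.5610 rpm, dir flips to −; running = −1313.5610

-1313.5610 rpm (opposite to input, |ω| = 1313.5610 rpm)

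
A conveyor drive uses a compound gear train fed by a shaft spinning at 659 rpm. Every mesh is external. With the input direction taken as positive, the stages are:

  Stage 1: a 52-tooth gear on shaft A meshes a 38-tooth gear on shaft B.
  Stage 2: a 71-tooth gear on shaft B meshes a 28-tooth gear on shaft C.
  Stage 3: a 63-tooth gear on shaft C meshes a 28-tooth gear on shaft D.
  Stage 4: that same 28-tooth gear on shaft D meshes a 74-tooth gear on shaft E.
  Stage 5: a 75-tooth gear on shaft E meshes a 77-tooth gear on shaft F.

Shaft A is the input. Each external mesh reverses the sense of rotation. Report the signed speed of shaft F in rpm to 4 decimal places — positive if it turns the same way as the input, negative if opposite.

-1896.2031 rpm (opposite to input, |ω| = 1896.2031 rpm)

Stage 1 [52T→38T]: ω = 659.0000×52/38 = 901.7895 rpm, dir flips to −; running = −901.7895
Stage 2 [71T→28T]: ω = 901.7895×71/28 = 2286.6805 rpm, dir flips to +; running = +2286.6805
Stage 3 [63T→28T]: ω = 2286.6805×63/28 = 5145.0310 rpm, dir flips to −; running = −5145.0310
Stage 4 [28T→74T]: ω = 5145.0310×28/74 = 1946.7685 rpm, dir flips to +; running = +1946.7685
Stage 5 [75T→77T]: ω = 1946.7685×75/77 = 1896.2031 rpm, dir flips to −; running = −1896.2031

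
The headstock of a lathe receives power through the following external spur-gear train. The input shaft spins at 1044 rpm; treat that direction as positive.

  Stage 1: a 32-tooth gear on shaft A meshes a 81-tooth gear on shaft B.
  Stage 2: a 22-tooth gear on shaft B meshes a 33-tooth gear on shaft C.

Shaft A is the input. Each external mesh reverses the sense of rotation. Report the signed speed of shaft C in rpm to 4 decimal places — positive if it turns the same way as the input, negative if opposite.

Stage 1 [32T→81T]: ω = 1044.0000×32/81 = 412.4444 rpm, dir flips to −; running = −412.4444
Stage 2 [22T→33T]: ω = 412.4444×22/33 = 274.9630 rpm, dir flips to +; running = +274.9630

+274.9630 rpm (same as input, |ω| = 274.9630 rpm)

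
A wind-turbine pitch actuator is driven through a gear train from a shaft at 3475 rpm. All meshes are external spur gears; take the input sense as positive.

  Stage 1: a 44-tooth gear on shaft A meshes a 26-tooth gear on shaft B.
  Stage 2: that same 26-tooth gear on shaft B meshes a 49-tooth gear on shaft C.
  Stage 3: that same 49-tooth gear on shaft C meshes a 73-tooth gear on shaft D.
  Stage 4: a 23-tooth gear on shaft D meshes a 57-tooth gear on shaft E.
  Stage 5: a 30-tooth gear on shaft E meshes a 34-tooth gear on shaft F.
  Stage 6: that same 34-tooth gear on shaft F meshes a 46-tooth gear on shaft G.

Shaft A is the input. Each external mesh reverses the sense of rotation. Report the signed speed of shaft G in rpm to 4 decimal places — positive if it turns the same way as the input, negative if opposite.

+551.1896 rpm (same as input, |ω| = 551.1896 rpm)

Stage 1 [44T→26T]: ω = 3475.0000×44/26 = 5880.7692 rpm, dir flips to −; running = −5880.7692
Stage 2 [26T→49T]: ω = 5880.7692×26/49 = 3120.4082 rpm, dir flips to +; running = +3120.4082
Stage 3 [49T→73T]: ω = 3120.4082×49/73 = 2094.5205 rpm, dir flips to −; running = −2094.5205
Stage 4 [23T→57T]: ω = 2094.5205×23/57 = 845.1574 rpm, dir flips to +; running = +845.1574
Stage 5 [30T→34T]: ω = 845.1574×30/34 = 745.7271 rpm, dir flips to −; running = −745.7271
Stage 6 [34T→46T]: ω = 745.7271×34/46 = 551.1896 rpm, dir flips to +; running = +551.1896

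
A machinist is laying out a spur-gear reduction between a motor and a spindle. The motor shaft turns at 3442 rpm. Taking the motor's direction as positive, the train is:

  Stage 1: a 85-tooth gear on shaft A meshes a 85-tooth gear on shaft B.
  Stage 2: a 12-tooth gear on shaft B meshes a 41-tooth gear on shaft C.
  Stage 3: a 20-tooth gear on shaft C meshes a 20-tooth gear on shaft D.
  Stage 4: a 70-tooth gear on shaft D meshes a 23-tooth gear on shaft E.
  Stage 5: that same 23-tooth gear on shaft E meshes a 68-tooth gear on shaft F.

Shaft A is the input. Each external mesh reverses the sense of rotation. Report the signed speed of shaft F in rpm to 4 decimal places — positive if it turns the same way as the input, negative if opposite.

Stage 1 [85T→85T]: ω = 3442.0000×85/85 = 3442.0000 rpm, dir flips to −; running = −3442.0000
Stage 2 [12T→41T]: ω = 3442.0000×12/41 = 1007.4146 rpm, dir flips to +; running = +1007.4146
Stage 3 [20T→20T]: ω = 1007.4146×20/20 = 1007.4146 rpm, dir flips to −; running = −1007.4146
Stage 4 [70T→23T]: ω = 1007.4146×70/23 = 3066.0445 rpm, dir flips to +; running = +3066.0445
Stage 5 [23T→68T]: ω = 3066.0445×23/68 = 1037.0445 rpm, dir flips to −; running = −1037.0445

-1037.0445 rpm (opposite to input, |ω| = 1037.0445 rpm)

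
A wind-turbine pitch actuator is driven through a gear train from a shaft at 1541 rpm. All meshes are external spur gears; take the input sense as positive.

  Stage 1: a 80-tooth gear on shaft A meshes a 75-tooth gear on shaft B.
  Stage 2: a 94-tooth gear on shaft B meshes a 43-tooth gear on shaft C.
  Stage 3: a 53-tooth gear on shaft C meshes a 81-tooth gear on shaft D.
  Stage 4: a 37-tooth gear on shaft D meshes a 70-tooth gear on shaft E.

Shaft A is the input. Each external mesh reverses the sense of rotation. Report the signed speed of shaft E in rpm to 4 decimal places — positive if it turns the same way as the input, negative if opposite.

Stage 1 [80T→75T]: ω = 1541.0000×80/75 = 1643.7333 rpm, dir flips to −; running = −1643.7333
Stage 2 [94T→43T]: ω = 1643.7333×94/43 = 3593.2775 rpm, dir flips to +; running = +3593.2775
Stage 3 [53T→81T]: ω = 3593.2775×53/81 = 2351.1569 rpm, dir flips to −; running = −2351.1569
Stage 4 [37T→70T]: ω = 2351.1569×37/70 = 1242.7544 rpm, dir flips to +; running = +1242.7544

+1242.7544 rpm (same as input, |ω| = 1242.7544 rpm)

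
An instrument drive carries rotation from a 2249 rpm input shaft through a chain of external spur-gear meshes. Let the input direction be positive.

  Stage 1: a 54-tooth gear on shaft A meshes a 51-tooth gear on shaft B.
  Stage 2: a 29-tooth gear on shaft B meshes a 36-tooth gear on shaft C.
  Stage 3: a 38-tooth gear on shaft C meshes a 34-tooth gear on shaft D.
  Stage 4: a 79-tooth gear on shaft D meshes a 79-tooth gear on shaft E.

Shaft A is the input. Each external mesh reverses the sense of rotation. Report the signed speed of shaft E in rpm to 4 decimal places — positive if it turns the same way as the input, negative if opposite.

+2143.9429 rpm (same as input, |ω| = 2143.9429 rpm)

Stage 1 [54T→51T]: ω = 2249.0000×54/51 = 2381.2941 rpm, dir flips to −; running = −2381.2941
Stage 2 [29T→36T]: ω = 2381.2941×29/36 = 1918.2647 rpm, dir flips to +; running = +1918.2647
Stage 3 [38T→34T]: ω = 1918.2647×38/34 = 2143.9429 rpm, dir flips to −; running = −2143.9429
Stage 4 [79T→79T]: ω = 2143.9429×79/79 = 2143.9429 rpm, dir flips to +; running = +2143.9429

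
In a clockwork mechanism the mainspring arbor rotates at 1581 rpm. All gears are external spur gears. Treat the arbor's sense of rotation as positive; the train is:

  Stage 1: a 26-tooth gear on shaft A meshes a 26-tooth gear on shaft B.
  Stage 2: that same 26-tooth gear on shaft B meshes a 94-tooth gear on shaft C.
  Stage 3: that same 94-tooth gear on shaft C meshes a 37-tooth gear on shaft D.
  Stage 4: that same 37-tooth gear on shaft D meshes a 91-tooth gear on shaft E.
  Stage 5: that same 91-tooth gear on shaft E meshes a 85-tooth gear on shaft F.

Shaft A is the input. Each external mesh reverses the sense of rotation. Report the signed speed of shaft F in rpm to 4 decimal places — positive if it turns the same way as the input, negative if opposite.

Stage 1 [26T→26T]: ω = 1581.0000×26/26 = 1581.0000 rpm, dir flips to −; running = −1581.0000
Stage 2 [26T→94T]: ω = 1581.0000×26/94 = 437.2979 rpm, dir flips to +; running = +437.2979
Stage 3 [94T→37T]: ω = 437.2979×94/37 = 1110.9730 rpm, dir flips to −; running = −1110.9730
Stage 4 [37T→91T]: ω = 1110.9730×37/91 = 451.7143 rpm, dir flips to +; running = +451.7143
Stage 5 [91T→85T]: ω = 451.7143×91/85 = 483.6000 rpm, dir flips to −; running = −483.6000

-483.6000 rpm (opposite to input, |ω| = 483.6000 rpm)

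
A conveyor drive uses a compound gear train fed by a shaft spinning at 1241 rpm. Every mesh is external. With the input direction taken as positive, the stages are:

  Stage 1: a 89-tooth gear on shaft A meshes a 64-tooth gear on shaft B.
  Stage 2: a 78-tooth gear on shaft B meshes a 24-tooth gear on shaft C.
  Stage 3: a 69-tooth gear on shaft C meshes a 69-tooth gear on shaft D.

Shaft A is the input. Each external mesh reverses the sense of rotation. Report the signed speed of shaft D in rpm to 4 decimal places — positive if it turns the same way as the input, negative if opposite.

Stage 1 [89T→64T]: ω = 1241.0000×89/64 = 1725.7656 rpm, dir flips to −; running = −1725.7656
Stage 2 [78T→24T]: ω = 1725.7656×78/24 = 5608.7383 rpm, dir flips to +; running = +5608.7383
Stage 3 [69T→69T]: ω = 5608.7383×69/69 = 5608.7383 rpm, dir flips to −; running = −5608.7383

-5608.7383 rpm (opposite to input, |ω| = 5608.7383 rpm)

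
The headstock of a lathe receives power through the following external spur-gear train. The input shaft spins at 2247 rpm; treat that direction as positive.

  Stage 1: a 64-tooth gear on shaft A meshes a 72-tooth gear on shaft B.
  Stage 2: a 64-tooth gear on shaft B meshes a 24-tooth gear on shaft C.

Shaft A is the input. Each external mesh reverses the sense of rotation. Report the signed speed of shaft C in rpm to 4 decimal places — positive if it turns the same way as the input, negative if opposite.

+5326.2222 rpm (same as input, |ω| = 5326.2222 rpm)

Stage 1 [64T→72T]: ω = 2247.0000×64/72 = 1997.3333 rpm, dir flips to −; running = −1997.3333
Stage 2 [64T→24T]: ω = 1997.3333×64/24 = 5326.2222 rpm, dir flips to +; running = +5326.2222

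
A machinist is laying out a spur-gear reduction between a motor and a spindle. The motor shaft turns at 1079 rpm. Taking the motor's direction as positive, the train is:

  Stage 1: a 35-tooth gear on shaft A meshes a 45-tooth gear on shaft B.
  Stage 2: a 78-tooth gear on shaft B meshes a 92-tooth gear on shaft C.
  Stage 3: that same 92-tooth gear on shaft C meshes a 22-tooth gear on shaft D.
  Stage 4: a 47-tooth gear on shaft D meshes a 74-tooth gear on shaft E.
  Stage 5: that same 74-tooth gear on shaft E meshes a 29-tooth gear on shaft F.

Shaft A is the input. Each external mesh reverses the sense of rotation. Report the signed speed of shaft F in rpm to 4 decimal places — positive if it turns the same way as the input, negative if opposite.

-4822.2393 rpm (opposite to input, |ω| = 4822.2393 rpm)

Stage 1 [35T→45T]: ω = 1079.0000×35/45 = 839.2222 rpm, dir flips to −; running = −839.2222
Stage 2 [78T→92T]: ω = 839.2222×78/92 = 711.5145 rpm, dir flips to +; running = +711.5145
Stage 3 [92T→22T]: ω = 711.5145×92/22 = 2975.4242 rpm, dir flips to −; running = −2975.4242
Stage 4 [47T→74T]: ω = 2975.4242×47/74 = 1889.7965 rpm, dir flips to +; running = +1889.7965
Stage 5 [74T→29T]: ω = 1889.7965×74/29 = 4822.2393 rpm, dir flips to −; running = −4822.2393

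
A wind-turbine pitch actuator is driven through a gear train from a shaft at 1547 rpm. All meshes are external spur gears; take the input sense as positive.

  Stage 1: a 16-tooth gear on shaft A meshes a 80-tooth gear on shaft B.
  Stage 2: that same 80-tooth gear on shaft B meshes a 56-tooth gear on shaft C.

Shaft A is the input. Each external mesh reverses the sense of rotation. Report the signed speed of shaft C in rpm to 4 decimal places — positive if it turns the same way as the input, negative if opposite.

Stage 1 [16T→80T]: ω = 1547.0000×16/80 = 309.4000 rpm, dir flips to −; running = −309.4000
Stage 2 [80T→56T]: ω = 309.4000×80/56 = 442.0000 rpm, dir flips to +; running = +442.0000

+442.0000 rpm (same as input, |ω| = 442.0000 rpm)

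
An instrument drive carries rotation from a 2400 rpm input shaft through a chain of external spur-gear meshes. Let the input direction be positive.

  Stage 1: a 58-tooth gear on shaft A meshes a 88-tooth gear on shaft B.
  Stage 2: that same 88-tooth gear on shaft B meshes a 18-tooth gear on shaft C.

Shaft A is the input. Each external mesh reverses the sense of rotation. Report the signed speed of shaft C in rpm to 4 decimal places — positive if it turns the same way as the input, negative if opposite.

+7733.3333 rpm (same as input, |ω| = 7733.3333 rpm)

Stage 1 [58T→88T]: ω = 2400.0000×58/88 = 1581.8182 rpm, dir flips to −; running = −1581.8182
Stage 2 [88T→18T]: ω = 1581.8182×88/18 = 7733.3333 rpm, dir flips to +; running = +7733.3333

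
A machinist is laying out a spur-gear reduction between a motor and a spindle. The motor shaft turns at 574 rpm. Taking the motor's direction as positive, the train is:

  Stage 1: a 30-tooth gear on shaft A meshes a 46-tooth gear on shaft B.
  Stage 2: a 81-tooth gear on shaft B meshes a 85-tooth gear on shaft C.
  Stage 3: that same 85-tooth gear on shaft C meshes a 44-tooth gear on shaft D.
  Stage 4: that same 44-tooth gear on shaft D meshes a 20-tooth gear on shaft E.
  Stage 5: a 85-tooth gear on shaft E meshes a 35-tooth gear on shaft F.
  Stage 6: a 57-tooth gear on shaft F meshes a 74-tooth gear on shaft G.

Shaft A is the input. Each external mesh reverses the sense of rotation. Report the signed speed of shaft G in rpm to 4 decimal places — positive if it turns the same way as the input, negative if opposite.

+2836.1184 rpm (same as input, |ω| = 2836.1184 rpm)

Stage 1 [30T→46T]: ω = 574.0000×30/46 = 374.3478 rpm, dir flips to −; running = −374.3478
Stage 2 [81T→85T]: ω = 374.3478×81/85 = 356.7315 rpm, dir flips to +; running = +356.7315
Stage 3 [85T→44T]: ω = 356.7315×85/44 = 689.1403 rpm, dir flips to −; running = −689.1403
Stage 4 [44T→20T]: ω = 689.1403×44/20 = 1516.1087 rpm, dir flips to +; running = +1516.1087
Stage 5 [85T→35T]: ω = 1516.1087×85/35 = 3681.9783 rpm, dir flips to −; running = −3681.9783
Stage 6 [57T→74T]: ω = 3681.9783×57/74 = 2836.1184 rpm, dir flips to +; running = +2836.1184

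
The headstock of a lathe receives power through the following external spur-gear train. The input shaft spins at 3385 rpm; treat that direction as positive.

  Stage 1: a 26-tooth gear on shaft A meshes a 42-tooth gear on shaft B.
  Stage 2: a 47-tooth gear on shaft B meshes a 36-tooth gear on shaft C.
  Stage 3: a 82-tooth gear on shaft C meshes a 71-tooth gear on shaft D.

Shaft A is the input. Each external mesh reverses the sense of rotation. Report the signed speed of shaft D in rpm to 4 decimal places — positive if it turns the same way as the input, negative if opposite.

Stage 1 [26T→42T]: ω = 3385.0000×26/42 = 2095.4762 rpm, dir flips to −; running = −2095.4762
Stage 2 [47T→36T]: ω = 2095.4762×47/36 = 2735.7606 rpm, dir flips to +; running = +2735.7606
Stage 3 [82T→71T]: ω = 2735.7606×82/71 = 3159.6108 rpm, dir flips to −; running = −3159.6108

-3159.6108 rpm (opposite to input, |ω| = 3159.6108 rpm)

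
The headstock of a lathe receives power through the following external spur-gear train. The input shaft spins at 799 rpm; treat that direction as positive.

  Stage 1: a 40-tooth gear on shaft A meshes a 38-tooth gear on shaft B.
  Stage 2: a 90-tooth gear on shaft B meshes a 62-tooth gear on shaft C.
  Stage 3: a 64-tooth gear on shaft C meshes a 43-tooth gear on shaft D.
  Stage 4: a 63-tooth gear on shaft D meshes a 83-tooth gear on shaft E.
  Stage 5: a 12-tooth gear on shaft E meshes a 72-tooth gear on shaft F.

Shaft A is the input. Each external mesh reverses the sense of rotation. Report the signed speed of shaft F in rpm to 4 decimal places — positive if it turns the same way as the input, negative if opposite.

-229.8776 rpm (opposite to input, |ω| = 229.8776 rpm)

Stage 1 [40T→38T]: ω = 799.0000×40/38 = 841.0526 rpm, dir flips to −; running = −841.0526
Stage 2 [90T→62T]: ω = 841.0526×90/62 = 1220.8829 rpm, dir flips to +; running = +1220.8829
Stage 3 [64T→43T]: ω = 1220.8829×64/43 = 1817.1280 rpm, dir flips to −; running = −1817.1280
Stage 4 [63T→83T]: ω = 1817.1280×63/83 = 1379.2658 rpm, dir flips to +; running = +1379.2658
Stage 5 [12T→72T]: ω = 1379.2658×12/72 = 229.8776 rpm, dir flips to −; running = −229.8776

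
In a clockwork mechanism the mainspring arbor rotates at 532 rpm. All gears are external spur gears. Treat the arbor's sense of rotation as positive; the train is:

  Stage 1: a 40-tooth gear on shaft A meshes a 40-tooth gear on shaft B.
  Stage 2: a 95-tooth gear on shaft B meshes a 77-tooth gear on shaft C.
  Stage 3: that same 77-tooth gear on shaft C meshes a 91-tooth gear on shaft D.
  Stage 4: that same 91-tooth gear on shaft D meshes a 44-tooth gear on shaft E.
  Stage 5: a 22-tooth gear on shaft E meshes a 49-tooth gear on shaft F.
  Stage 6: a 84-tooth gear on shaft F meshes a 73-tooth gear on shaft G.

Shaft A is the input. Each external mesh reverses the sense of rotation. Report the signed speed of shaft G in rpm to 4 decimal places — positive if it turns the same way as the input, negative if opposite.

+593.4247 rpm (same as input, |ω| = 593.4247 rpm)

Stage 1 [40T→40T]: ω = 532.0000×40/40 = 532.0000 rpm, dir flips to −; running = −532.0000
Stage 2 [95T→77T]: ω = 532.0000×95/77 = 656.3636 rpm, dir flips to +; running = +656.3636
Stage 3 [77T→91T]: ω = 656.3636×77/91 = 555.3846 rpm, dir flips to −; running = −555.3846
Stage 4 [91T→44T]: ω = 555.3846×91/44 = 1148.6364 rpm, dir flips to +; running = +1148.6364
Stage 5 [22T→49T]: ω = 1148.6364×22/49 = 515.7143 rpm, dir flips to −; running = −515.7143
Stage 6 [84T→73T]: ω = 515.7143×84/73 = 593.4247 rpm, dir flips to +; running = +593.4247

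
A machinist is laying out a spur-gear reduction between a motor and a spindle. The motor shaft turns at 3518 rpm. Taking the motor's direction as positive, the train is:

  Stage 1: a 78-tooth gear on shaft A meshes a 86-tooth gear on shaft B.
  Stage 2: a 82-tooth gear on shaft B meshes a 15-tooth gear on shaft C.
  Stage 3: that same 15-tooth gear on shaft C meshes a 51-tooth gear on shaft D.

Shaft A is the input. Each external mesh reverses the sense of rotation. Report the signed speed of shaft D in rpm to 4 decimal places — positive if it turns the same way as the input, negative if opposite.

Stage 1 [78T→86T]: ω = 3518.0000×78/86 = 3190.7442 rpm, dir flips to −; running = −3190.7442
Stage 2 [82T→15T]: ω = 3190.7442×82/15 = 17442.7349 rpm, dir flips to +; running = +17442.7349
Stage 3 [15T→51T]: ω = 17442.7349×15/51 = 5130.2161 rpm, dir flips to −; running = −5130.2161

-5130.2161 rpm (opposite to input, |ω| = 5130.2161 rpm)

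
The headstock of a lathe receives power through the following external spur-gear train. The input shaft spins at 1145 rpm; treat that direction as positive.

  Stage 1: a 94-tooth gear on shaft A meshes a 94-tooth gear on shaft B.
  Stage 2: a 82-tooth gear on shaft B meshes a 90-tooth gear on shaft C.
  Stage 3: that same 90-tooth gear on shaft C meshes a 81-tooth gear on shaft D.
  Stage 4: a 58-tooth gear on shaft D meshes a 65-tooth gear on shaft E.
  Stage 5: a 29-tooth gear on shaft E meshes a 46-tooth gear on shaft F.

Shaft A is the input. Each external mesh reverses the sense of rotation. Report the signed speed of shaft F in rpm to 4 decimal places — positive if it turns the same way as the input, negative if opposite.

Stage 1 [94T→94T]: ω = 1145.0000×94/94 = 1145.0000 rpm, dir flips to −; running = −1145.0000
Stage 2 [82T→90T]: ω = 1145.0000×82/90 = 1043.2222 rpm, dir flips to +; running = +1043.2222
Stage 3 [90T→81T]: ω = 1043.2222×90/81 = 1159.1358 rpm, dir flips to −; running = −1159.1358
Stage 4 [58T→65T]: ω = 1159.1358×58/65 = 1034.3058 rpm, dir flips to +; running = +1034.3058
Stage 5 [29T→46T]: ω = 1034.3058×29/46 = 652.0623 rpm, dir flips to −; running = −652.0623

-652.0623 rpm (opposite to input, |ω| = 652.0623 rpm)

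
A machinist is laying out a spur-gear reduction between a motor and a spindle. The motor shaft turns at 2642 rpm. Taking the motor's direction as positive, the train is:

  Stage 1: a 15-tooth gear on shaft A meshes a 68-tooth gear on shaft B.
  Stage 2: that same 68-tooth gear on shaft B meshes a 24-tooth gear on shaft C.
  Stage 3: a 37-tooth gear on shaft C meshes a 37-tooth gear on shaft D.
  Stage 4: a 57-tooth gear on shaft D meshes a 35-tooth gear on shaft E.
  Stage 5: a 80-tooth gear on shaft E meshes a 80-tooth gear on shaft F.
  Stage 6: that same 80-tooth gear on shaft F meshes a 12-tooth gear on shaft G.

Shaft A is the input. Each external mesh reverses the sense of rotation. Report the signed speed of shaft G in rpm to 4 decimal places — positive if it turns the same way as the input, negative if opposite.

Stage 1 [15T→68T]: ω = 2642.0000×15/68 = 582.7941 rpm, dir flips to −; running = −582.7941
Stage 2 [68T→24T]: ω = 582.7941×68/24 = 1651.2500 rpm, dir flips to +; running = +1651.2500
Stage 3 [37T→37T]: ω = 1651.2500×37/37 = 1651.2500 rpm, dir flips to −; running = −1651.2500
Stage 4 [57T→35T]: ω = 1651.2500×57/35 = 2689.1786 rpm, dir flips to +; running = +2689.1786
Stage 5 [80T→80T]: ω = 2689.1786×80/80 = 2689.1786 rpm, dir flips to −; running = −2689.1786
Stage 6 [80T→12T]: ω = 2689.1786×80/12 = 17927.8571 rpm, dir flips to +; running = +17927.8571

+17927.8571 rpm (same as input, |ω| = 17927.8571 rpm)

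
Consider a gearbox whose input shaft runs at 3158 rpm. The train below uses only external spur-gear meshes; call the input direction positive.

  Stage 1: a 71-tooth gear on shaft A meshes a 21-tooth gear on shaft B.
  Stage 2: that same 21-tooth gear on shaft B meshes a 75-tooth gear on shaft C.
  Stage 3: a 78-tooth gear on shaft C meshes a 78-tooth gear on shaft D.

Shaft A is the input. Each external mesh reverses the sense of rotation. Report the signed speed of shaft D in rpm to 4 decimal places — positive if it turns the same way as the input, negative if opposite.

-2989.5733 rpm (opposite to input, |ω| = 2989.5733 rpm)

Stage 1 [71T→21T]: ω = 3158.0000×71/21 = 10677.0476 rpm, dir flips to −; running = −10677.0476
Stage 2 [21T→75T]: ω = 10677.0476×21/75 = 2989.5733 rpm, dir flips to +; running = +2989.5733
Stage 3 [78T→78T]: ω = 2989.5733×78/78 = 2989.5733 rpm, dir flips to −; running = −2989.5733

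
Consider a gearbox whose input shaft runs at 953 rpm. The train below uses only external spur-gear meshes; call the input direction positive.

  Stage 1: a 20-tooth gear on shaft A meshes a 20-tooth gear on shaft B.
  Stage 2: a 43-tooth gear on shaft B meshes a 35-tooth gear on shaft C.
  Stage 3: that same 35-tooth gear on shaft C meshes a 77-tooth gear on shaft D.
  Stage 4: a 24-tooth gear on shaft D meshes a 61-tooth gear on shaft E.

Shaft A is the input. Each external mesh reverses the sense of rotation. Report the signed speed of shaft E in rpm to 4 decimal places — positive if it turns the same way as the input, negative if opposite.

+209.3881 rpm (same as input, |ω| = 209.3881 rpm)

Stage 1 [20T→20T]: ω = 953.0000×20/20 = 953.0000 rpm, dir flips to −; running = −953.0000
Stage 2 [43T→35T]: ω = 953.0000×43/35 = 1170.8286 rpm, dir flips to +; running = +1170.8286
Stage 3 [35T→77T]: ω = 1170.8286×35/77 = 532.1948 rpm, dir flips to −; running = −532.1948
Stage 4 [24T→61T]: ω = 532.1948×24/61 = 209.3881 rpm, dir flips to +; running = +209.3881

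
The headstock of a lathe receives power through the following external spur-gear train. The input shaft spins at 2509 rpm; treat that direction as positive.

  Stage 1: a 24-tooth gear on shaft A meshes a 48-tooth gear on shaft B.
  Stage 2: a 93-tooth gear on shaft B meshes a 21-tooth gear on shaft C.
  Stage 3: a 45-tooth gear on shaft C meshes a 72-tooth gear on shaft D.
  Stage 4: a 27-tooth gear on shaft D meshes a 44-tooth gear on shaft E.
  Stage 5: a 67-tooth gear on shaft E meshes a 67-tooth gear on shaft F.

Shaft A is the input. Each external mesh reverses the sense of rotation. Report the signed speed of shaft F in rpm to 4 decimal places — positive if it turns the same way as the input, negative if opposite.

-2130.7153 rpm (opposite to input, |ω| = 2130.7153 rpm)

Stage 1 [24T→48T]: ω = 2509.0000×24/48 = 1254.5000 rpm, dir flips to −; running = −1254.5000
Stage 2 [93T→21T]: ω = 1254.5000×93/21 = 5555.6429 rpm, dir flips to +; running = +5555.6429
Stage 3 [45T→72T]: ω = 5555.6429×45/72 = 3472.2768 rpm, dir flips to −; running = −3472.2768
Stage 4 [27T→44T]: ω = 3472.2768×27/44 = 2130.7153 rpm, dir flips to +; running = +2130.7153
Stage 5 [67T→67T]: ω = 2130.7153×67/67 = 2130.7153 rpm, dir flips to −; running = −2130.7153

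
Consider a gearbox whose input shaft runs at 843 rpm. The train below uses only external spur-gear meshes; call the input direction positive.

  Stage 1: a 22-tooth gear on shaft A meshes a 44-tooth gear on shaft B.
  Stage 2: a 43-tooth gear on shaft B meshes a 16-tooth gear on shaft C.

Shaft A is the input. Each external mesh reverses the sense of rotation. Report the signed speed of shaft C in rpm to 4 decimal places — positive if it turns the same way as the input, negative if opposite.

+1132.7812 rpm (same as input, |ω| = 1132.7812 rpm)

Stage 1 [22T→44T]: ω = 843.0000×22/44 = 421.5000 rpm, dir flips to −; running = −421.5000
Stage 2 [43T→16T]: ω = 421.5000×43/16 = 1132.7812 rpm, dir flips to +; running = +1132.7812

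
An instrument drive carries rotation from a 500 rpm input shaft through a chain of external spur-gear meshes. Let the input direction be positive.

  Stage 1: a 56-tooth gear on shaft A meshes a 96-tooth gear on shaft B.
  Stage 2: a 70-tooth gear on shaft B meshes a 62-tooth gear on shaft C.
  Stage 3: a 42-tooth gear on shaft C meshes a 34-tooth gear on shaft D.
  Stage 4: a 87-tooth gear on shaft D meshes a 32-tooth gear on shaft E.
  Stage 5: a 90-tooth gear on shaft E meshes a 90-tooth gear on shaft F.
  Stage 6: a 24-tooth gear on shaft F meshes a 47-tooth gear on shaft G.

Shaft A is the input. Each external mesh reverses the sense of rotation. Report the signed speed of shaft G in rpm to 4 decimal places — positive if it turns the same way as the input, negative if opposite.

Stage 1 [56T→96T]: ω = 500.0000×56/96 = 291.6667 rpm, dir flips to −; running = −291.6667
Stage 2 [70T→62T]: ω = 291.6667×70/62 = 329.3011 rpm, dir flips to +; running = +329.3011
Stage 3 [42T→34T]: ω = 329.3011×42/34 = 406.7837 rpm, dir flips to −; running = −406.7837
Stage 4 [87T→32T]: ω = 406.7837×87/32 = 1105.9431 rpm, dir flips to +; running = +1105.9431
Stage 5 [90T→90T]: ω = 1105.9431×90/90 = 1105.9431 rpm, dir flips to −; running = −1105.9431
Stage 6 [24T→47T]: ω = 1105.9431×24/47 = 564.7369 rpm, dir flips to +; running = +564.7369

+564.7369 rpm (same as input, |ω| = 564.7369 rpm)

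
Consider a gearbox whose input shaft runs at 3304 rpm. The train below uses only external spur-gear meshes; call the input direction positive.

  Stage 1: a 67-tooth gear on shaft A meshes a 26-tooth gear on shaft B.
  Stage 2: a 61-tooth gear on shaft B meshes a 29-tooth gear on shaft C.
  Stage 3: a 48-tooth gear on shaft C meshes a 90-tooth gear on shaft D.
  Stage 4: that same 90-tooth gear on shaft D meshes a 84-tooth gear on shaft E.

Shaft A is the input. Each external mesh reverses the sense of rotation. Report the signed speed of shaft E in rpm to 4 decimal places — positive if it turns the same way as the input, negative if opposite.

Stage 1 [67T→26T]: ω = 3304.0000×67/26 = 8514.1538 rpm, dir flips to −; running = −8514.1538
Stage 2 [61T→29T]: ω = 8514.1538×61/29 = 17909.0822 rpm, dir flips to +; running = +17909.0822
Stage 3 [48T→90T]: ω = 17909.0822×48/90 = 9551.5105 rpm, dir flips to −; running = −9551.5105
Stage 4 [90T→84T]: ω = 9551.5105×90/84 = 10233.7613 rpm, dir flips to +; running = +10233.7613

+10233.7613 rpm (same as input, |ω| = 10233.7613 rpm)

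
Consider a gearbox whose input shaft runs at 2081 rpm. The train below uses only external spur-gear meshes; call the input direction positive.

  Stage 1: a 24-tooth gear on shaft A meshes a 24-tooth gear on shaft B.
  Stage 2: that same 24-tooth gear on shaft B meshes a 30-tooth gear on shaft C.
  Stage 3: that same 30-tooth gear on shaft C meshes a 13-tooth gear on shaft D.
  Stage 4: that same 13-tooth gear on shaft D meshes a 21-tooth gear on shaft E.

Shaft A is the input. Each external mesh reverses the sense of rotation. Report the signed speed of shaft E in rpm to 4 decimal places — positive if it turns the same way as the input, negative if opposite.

+2378.2857 rpm (same as input, |ω| = 2378.2857 rpm)

Stage 1 [24T→24T]: ω = 2081.0000×24/24 = 2081.0000 rpm, dir flips to −; running = −2081.0000
Stage 2 [24T→30T]: ω = 2081.0000×24/30 = 1664.8000 rpm, dir flips to +; running = +1664.8000
Stage 3 [30T→13T]: ω = 1664.8000×30/13 = 3841.8462 rpm, dir flips to −; running = −3841.8462
Stage 4 [13T→21T]: ω = 3841.8462×13/21 = 2378.2857 rpm, dir flips to +; running = +2378.2857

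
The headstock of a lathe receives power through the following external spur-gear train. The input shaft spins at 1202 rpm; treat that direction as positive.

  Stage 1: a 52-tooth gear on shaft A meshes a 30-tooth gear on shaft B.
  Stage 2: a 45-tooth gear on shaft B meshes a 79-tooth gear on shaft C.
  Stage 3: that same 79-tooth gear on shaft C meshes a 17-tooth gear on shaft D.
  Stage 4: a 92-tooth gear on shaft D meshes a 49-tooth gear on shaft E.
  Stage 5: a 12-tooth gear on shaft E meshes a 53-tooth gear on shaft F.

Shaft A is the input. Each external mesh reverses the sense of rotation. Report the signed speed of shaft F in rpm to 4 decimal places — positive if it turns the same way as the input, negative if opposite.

Stage 1 [52T→30T]: ω = 1202.0000×52/30 = 2083.4667 rpm, dir flips to −; running = −2083.4667
Stage 2 [45T→79T]: ω = 2083.4667×45/79 = 1186.7848 rpm, dir flips to +; running = +1186.7848
Stage 3 [79T→17T]: ω = 1186.7848×79/17 = 5515.0588 rpm, dir flips to −; running = −5515.0588
Stage 4 [92T→49T]: ω = 5515.0588×92/49 = 10354.8043 rpm, dir flips to +; running = +10354.8043
Stage 5 [12T→53T]: ω = 10354.8043×12/53 = 2344.4840 rpm, dir flips to −; running = −2344.4840

-2344.4840 rpm (opposite to input, |ω| = 2344.4840 rpm)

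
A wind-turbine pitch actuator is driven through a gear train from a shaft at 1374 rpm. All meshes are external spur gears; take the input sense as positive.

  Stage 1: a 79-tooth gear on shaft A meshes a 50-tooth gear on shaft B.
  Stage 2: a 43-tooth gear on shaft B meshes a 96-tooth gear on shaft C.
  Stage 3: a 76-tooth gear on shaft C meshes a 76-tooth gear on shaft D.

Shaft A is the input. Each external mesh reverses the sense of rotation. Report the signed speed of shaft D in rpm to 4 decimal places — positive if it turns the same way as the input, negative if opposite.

-972.3913 rpm (opposite to input, |ω| = 972.3913 rpm)

Stage 1 [79T→50T]: ω = 1374.0000×79/50 = 2170.9200 rpm, dir flips to −; running = −2170.9200
Stage 2 [43T→96T]: ω = 2170.9200×43/96 = 972.3913 rpm, dir flips to +; running = +972.3913
Stage 3 [76T→76T]: ω = 972.3913×76/76 = 972.3913 rpm, dir flips to −; running = −972.3913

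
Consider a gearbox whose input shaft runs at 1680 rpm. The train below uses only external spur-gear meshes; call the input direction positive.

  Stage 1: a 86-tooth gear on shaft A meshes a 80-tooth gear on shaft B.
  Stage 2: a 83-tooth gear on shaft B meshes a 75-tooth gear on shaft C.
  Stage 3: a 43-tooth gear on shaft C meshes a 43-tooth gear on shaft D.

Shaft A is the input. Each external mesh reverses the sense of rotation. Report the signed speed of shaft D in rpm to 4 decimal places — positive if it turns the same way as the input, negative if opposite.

Stage 1 [86T→80T]: ω = 1680.0000×86/80 = 1806.0000 rpm, dir flips to −; running = −1806.0000
Stage 2 [83T→75T]: ω = 1806.0000×83/75 = 1998.6400 rpm, dir flips to +; running = +1998.6400
Stage 3 [43T→43T]: ω = 1998.6400×43/43 = 1998.6400 rpm, dir flips to −; running = −1998.6400

-1998.6400 rpm (opposite to input, |ω| = 1998.6400 rpm)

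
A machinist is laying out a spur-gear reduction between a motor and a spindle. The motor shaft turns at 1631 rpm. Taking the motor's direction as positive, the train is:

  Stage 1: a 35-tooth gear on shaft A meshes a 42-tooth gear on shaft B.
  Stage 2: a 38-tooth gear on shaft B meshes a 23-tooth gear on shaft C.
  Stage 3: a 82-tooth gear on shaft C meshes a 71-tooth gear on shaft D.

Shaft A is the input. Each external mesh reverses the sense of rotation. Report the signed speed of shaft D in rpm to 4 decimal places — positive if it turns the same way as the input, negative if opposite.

Stage 1 [35T→42T]: ω = 1631.0000×35/42 = 1359.1667 rpm, dir flips to −; running = −1359.1667
Stage 2 [38T→23T]: ω = 1359.1667×38/23 = 2245.5797 rpm, dir flips to +; running = +2245.5797
Stage 3 [82T→71T]: ω = 2245.5797×82/71 = 2593.4864 rpm, dir flips to −; running = −2593.4864

-2593.4864 rpm (opposite to input, |ω| = 2593.4864 rpm)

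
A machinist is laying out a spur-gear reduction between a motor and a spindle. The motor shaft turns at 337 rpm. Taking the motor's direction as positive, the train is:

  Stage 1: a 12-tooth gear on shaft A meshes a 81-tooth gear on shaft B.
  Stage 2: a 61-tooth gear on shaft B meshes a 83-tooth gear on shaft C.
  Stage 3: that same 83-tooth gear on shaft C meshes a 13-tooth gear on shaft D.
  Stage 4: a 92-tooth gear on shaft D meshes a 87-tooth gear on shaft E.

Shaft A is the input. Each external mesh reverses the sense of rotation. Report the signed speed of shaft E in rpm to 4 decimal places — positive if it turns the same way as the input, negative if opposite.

+247.7315 rpm (same as input, |ω| = 247.7315 rpm)

Stage 1 [12T→81T]: ω = 337.0000×12/81 = 49.9259 rpm, dir flips to −; running = −49.9259
Stage 2 [61T→83T]: ω = 49.9259×61/83 = 36.6925 rpm, dir flips to +; running = +36.6925
Stage 3 [83T→13T]: ω = 36.6925×83/13 = 234.2678 rpm, dir flips to −; running = −234.2678
Stage 4 [92T→87T]: ω = 234.2678×92/87 = 247.7315 rpm, dir flips to +; running = +247.7315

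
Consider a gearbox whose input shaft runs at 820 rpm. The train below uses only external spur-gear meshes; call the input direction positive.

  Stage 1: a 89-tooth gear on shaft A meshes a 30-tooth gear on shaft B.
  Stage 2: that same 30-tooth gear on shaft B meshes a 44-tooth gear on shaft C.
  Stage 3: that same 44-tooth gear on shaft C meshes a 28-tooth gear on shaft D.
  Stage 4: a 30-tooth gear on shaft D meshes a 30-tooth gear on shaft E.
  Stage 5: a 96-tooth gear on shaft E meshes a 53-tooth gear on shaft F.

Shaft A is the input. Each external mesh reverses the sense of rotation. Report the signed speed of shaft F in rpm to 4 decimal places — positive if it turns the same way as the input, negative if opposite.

-4721.0782 rpm (opposite to input, |ω| = 4721.0782 rpm)

Stage 1 [89T→30T]: ω = 820.0000×89/30 = 2432.6667 rpm, dir flips to −; running = −2432.6667
Stage 2 [30T→44T]: ω = 2432.6667×30/44 = 1658.6364 rpm, dir flips to +; running = +1658.6364
Stage 3 [44T→28T]: ω = 1658.6364×44/28 = 2606.4286 rpm, dir flips to −; running = −2606.4286
Stage 4 [30T→30T]: ω = 2606.4286×30/30 = 2606.4286 rpm, dir flips to +; running = +2606.4286
Stage 5 [96T→53T]: ω = 2606.4286×96/53 = 4721.0782 rpm, dir flips to −; running = −4721.0782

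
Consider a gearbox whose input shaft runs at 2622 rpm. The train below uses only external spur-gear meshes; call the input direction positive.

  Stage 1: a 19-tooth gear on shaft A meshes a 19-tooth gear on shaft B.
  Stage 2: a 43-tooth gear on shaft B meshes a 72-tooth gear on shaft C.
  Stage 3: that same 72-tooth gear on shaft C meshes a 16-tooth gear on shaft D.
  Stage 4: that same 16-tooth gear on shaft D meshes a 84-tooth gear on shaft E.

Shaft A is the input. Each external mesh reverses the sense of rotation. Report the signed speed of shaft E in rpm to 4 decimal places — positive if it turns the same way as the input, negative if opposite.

Stage 1 [19T→19T]: ω = 2622.0000×19/19 = 2622.0000 rpm, dir flips to −; running = −2622.0000
Stage 2 [43T→72T]: ω = 2622.0000×43/72 = 1565.9167 rpm, dir flips to +; running = +1565.9167
Stage 3 [72T→16T]: ω = 1565.9167×72/16 = 7046.6250 rpm, dir flips to −; running = −7046.6250
Stage 4 [16T→84T]: ω = 7046.6250×16/84 = 1342.2143 rpm, dir flips to +; running = +1342.2143

+1342.2143 rpm (same as input, |ω| = 1342.2143 rpm)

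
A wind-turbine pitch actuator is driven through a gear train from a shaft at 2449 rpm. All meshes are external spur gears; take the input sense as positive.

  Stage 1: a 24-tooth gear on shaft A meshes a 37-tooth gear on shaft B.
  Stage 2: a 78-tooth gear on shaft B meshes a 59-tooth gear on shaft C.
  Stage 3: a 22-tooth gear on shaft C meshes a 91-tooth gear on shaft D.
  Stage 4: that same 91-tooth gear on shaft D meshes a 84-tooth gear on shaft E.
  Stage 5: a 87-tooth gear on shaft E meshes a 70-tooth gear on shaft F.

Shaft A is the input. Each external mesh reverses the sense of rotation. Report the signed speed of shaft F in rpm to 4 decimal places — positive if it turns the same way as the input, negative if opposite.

-683.6054 rpm (opposite to input, |ω| = 683.6054 rpm)

Stage 1 [24T→37T]: ω = 2449.0000×24/37 = 1588.5405 rpm, dir flips to −; running = −1588.5405
Stage 2 [78T→59T]: ω = 1588.5405×78/59 = 2100.1044 rpm, dir flips to +; running = +2100.1044
Stage 3 [22T→91T]: ω = 2100.1044×22/91 = 507.7176 rpm, dir flips to −; running = −507.7176
Stage 4 [91T→84T]: ω = 507.7176×91/84 = 550.0274 rpm, dir flips to +; running = +550.0274
Stage 5 [87T→70T]: ω = 550.0274×87/70 = 683.6054 rpm, dir flips to −; running = −683.6054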